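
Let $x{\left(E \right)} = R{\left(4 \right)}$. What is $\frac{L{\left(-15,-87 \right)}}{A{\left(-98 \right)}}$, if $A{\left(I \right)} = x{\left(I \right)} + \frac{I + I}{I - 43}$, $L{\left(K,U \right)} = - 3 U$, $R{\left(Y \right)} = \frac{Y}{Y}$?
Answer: $\frac{36801}{337} \approx 109.2$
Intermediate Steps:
$R{\left(Y \right)} = 1$
$x{\left(E \right)} = 1$
$A{\left(I \right)} = 1 + \frac{2 I}{-43 + I}$ ($A{\left(I \right)} = 1 + \frac{I + I}{I - 43} = 1 + \frac{2 I}{-43 + I}$)
$\frac{L{\left(-15,-87 \right)}}{A{\left(-98 \right)}} = \frac{\left(-3\right) \left(-87\right)}{\frac{1}{-43 - 98} \left(-43 + 3 \left(-98\right)\right)} = \frac{261}{\frac{1}{-141} \left(-43 - 294\right)} = \frac{261}{\left(- \frac{1}{141}\right) \left(-337\right)} = \frac{261}{\frac{337}{141}} = 261 \cdot \frac{141}{337} = \frac{36801}{337}$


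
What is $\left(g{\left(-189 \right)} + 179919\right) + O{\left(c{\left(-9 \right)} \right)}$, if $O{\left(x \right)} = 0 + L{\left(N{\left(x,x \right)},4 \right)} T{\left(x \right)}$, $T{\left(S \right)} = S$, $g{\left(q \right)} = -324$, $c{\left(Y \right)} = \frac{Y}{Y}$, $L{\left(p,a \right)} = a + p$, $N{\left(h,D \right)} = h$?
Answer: $179600$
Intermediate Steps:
$c{\left(Y \right)} = 1$
$O{\left(x \right)} = x \left(4 + x\right)$ ($O{\left(x \right)} = 0 + \left(4 + x\right) x = 0 + x \left(4 + x\right) = x \left(4 + x\right)$)
$\left(g{\left(-189 \right)} + 179919\right) + O{\left(c{\left(-9 \right)} \right)} = \left(-324 + 179919\right) + 1 \left(4 + 1\right) = 179595 + 1 \cdot 5 = 179595 + 5 = 179600$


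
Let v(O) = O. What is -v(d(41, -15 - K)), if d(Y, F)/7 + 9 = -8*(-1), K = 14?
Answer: 7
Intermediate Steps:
d(Y, F) = -7 (d(Y, F) = -63 + 7*(-8*(-1)) = -63 + 7*8 = -63 + 56 = -7)
-v(d(41, -15 - K)) = -1*(-7) = 7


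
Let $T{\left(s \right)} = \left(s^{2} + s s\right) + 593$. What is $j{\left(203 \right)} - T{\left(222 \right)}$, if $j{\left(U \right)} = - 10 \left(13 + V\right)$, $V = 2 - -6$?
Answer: $-99371$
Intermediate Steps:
$V = 8$ ($V = 2 + 6 = 8$)
$T{\left(s \right)} = 593 + 2 s^{2}$ ($T{\left(s \right)} = \left(s^{2} + s^{2}\right) + 593 = 2 s^{2} + 593 = 593 + 2 s^{2}$)
$j{\left(U \right)} = -210$ ($j{\left(U \right)} = - 10 \left(13 + 8\right) = \left(-10\right) 21 = -210$)
$j{\left(203 \right)} - T{\left(222 \right)} = -210 - \left(593 + 2 \cdot 222^{2}\right) = -210 - \left(593 + 2 \cdot 49284\right) = -210 - \left(593 + 98568\right) = -210 - 99161 = -99371$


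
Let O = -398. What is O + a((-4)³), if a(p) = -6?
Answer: -404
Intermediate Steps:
O + a((-4)³) = -398 - 6 = -404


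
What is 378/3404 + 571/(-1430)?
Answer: -175393/608465 ≈ -0.28825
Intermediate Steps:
378/3404 + 571/(-1430) = 378*(1/3404) + 571*(-1/1430) = 189/1702 - 571/1430 = -175393/608465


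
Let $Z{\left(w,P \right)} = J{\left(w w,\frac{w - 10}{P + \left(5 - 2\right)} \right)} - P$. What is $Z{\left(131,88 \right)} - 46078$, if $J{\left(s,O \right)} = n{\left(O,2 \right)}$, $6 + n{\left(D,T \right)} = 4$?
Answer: $-46168$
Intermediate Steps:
$n{\left(D,T \right)} = -2$ ($n{\left(D,T \right)} = -6 + 4 = -2$)
$J{\left(s,O \right)} = -2$
$Z{\left(w,P \right)} = -2 - P$
$Z{\left(131,88 \right)} - 46078 = \left(-2 - 88\right) - 46078 = -90 - 46078 = -46168$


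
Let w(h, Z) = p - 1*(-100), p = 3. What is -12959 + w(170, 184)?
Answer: -12856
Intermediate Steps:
w(h, Z) = 103 (w(h, Z) = 3 - 1*(-100) = 3 + 100 = 103)
-12959 + w(170, 184) = -12959 + 103 = -12856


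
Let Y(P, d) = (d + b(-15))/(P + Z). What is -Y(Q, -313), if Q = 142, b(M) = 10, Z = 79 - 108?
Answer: 303/113 ≈ 2.6814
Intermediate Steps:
Z = -29
Y(P, d) = (10 + d)/(-29 + P) (Y(P, d) = (d + 10)/(P - 29) = (10 + d)/(-29 + P))
-Y(Q, -313) = -(10 - 313)/(-29 + 142) = -(-303)/113 = -1*(-303/113) = 303/113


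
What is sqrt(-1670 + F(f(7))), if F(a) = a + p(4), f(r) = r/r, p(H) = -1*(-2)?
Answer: I*sqrt(1667) ≈ 40.829*I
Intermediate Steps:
p(H) = 2
f(r) = 1
F(a) = 2 + a (F(a) = a + 2 = 2 + a)
sqrt(-1670 + F(f(7))) = sqrt(-1670 + (2 + 1)) = sqrt(-1670 + 3) = sqrt(-1667) = I*sqrt(1667)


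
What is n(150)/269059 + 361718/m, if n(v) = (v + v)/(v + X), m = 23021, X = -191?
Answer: 3990255911542/253954296799 ≈ 15.712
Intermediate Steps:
n(v) = 2*v/(-191 + v) (n(v) = (v + v)/(v - 191) = (2*v)/(-191 + v) = 2*v/(-191 + v))
n(150)/269059 + 361718/m = (2*150/(-191 + 150))/269059 + 361718/23021 = (2*150/(-41))*(1/269059) + 361718*(1/23021) = (2*150*(-1/41))*(1/269059) + 361718/23021 = -300/41*1/269059 + 361718/23021 = -300/11031419 + 361718/23021 = 3990255911542/253954296799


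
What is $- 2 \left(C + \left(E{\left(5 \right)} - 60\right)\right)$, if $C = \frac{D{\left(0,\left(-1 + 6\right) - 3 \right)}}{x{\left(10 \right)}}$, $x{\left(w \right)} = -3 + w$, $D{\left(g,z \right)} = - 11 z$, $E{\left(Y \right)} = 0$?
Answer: $\frac{884}{7} \approx 126.29$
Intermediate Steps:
$C = - \frac{22}{7}$ ($C = \frac{\left(-11\right) \left(\left(-1 + 6\right) - 3\right)}{-3 + 10} = \frac{\left(-11\right) \left(5 - 3\right)}{7} = \left(-11\right) 2 \cdot \frac{1}{7} = \left(-22\right) \frac{1}{7} = - \frac{22}{7} \approx -3.1429$)
$- 2 \left(C + \left(E{\left(5 \right)} - 60\right)\right) = - 2 \left(- \frac{22}{7} + \left(0 - 60\right)\right) = - 2 \left(- \frac{22}{7} - 60\right) = \left(-2\right) \left(- \frac{442}{7}\right) = \frac{884}{7}$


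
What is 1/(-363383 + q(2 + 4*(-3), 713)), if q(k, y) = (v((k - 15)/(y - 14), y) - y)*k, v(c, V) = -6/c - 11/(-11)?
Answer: -5/1789703 ≈ -2.7938e-6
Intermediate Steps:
v(c, V) = 1 - 6/c (v(c, V) = -6/c - 11*(-1/11) = -6/c + 1 = 1 - 6/c)
q(k, y) = k*(-y + (-14 + y)*(-6 + (-15 + k)/(-14 + y))/(-15 + k)) (q(k, y) = ((-6 + (k - 15)/(y - 14))/(((k - 15)/(y - 14))) - y)*k = ((-6 + (-15 + k)/(-14 + y))/(((-15 + k)/(-14 + y))) - y)*k = (((-14 + y)/(-15 + k))*(-6 + (-15 + k)/(-14 + y)) - y)*k = ((-14 + y)*(-6 + (-15 + k)/(-14 + y))/(-15 + k) - y)*k = (-y + (-14 + y)*(-6 + (-15 + k)/(-14 + y))/(-15 + k))*k = k*(-y + (-14 + y)*(-6 + (-15 + k)/(-14 + y))/(-15 + k)))
1/(-363383 + q(2 + 4*(-3), 713)) = 1/(-363383 + (2 + 4*(-3))*(69 + (2 + 4*(-3)) + 9*713 - 1*(2 + 4*(-3))*713)/(-15 + (2 + 4*(-3)))) = 1/(-363383 + (2 - 12)*(69 + (2 - 12) + 6417 - 1*(2 - 12)*713)/(-15 + (2 - 12))) = 1/(-363383 - 10*(69 - 10 + 6417 - 1*(-10)*713)/(-15 - 10)) = 1/(-363383 - 10*(69 - 10 + 6417 + 7130)/(-25)) = 1/(-363383 - 10*(-1/25)*13606) = 1/(-363383 + 27212/5) = 1/(-1789703/5) = -5/1789703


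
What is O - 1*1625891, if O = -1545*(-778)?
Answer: -423881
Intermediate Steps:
O = 1202010
O - 1*1625891 = 1202010 - 1*1625891 = 1202010 - 1625891 = -423881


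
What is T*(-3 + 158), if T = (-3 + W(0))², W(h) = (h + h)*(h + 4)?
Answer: 1395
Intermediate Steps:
W(h) = 2*h*(4 + h) (W(h) = (2*h)*(4 + h) = 2*h*(4 + h))
T = 9 (T = (-3 + 2*0*(4 + 0))² = (-3 + 2*0*4)² = (-3 + 0)² = (-3)² = 9)
T*(-3 + 158) = 9*(-3 + 158) = 9*155 = 1395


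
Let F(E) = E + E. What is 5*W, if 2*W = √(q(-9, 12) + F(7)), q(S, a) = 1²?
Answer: 5*√15/2 ≈ 9.6825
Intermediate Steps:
q(S, a) = 1
F(E) = 2*E
W = √15/2 (W = √(1 + 2*7)/2 = √(1 + 14)/2 = √15/2 ≈ 1.9365)
5*W = 5*(√15/2) = 5*√15/2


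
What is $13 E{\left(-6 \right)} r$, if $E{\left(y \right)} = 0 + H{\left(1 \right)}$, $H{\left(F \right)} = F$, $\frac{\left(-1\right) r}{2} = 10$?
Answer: $-260$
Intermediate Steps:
$r = -20$ ($r = \left(-2\right) 10 = -20$)
$E{\left(y \right)} = 1$ ($E{\left(y \right)} = 0 + 1 = 1$)
$13 E{\left(-6 \right)} r = 13 \cdot 1 \left(-20\right) = 13 \left(-20\right) = -260$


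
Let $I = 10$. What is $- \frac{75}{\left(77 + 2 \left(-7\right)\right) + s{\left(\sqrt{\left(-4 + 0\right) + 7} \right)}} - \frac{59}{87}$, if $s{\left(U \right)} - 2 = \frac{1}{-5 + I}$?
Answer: $- \frac{51859}{28362} \approx -1.8285$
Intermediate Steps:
$s{\left(U \right)} = \frac{11}{5}$ ($s{\left(U \right)} = 2 + \frac{1}{-5 + 10} = 2 + \frac{1}{5} = \frac{11}{5}$)
$- \frac{75}{\left(77 + 2 \left(-7\right)\right) + s{\left(\sqrt{\left(-4 + 0\right) + 7} \right)}} - \frac{59}{87} = - \frac{75}{\left(77 + 2 \left(-7\right)\right) + \frac{11}{5}} - \frac{59}{87} = - \frac{75}{\left(77 - 14\right) + \frac{11}{5}} - \frac{59}{87} = - \frac{75}{63 + \frac{11}{5}} - \frac{59}{87} = - \frac{75}{\frac{326}{5}} - \frac{59}{87} = \left(-75\right) \frac{5}{326} - \frac{59}{87} = - \frac{375}{326} - \frac{59}{87} = - \frac{51859}{28362}$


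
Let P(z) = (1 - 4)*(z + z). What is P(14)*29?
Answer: -2436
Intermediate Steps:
P(z) = -6*z
P(14)*29 = -6*14*29 = -84*29 = -2436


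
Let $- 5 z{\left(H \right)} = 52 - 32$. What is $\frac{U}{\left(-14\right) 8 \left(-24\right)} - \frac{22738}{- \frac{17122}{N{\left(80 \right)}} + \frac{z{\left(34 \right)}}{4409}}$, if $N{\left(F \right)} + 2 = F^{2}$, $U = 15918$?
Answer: $\frac{2934210214081}{345218240} \approx 8499.6$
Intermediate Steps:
$z{\left(H \right)} = -4$ ($z{\left(H \right)} = - \frac{52 - 32}{5} = \left(- \frac{1}{5}\right) 20 = -4$)
$N{\left(F \right)} = -2 + F^{2}$
$\frac{U}{\left(-14\right) 8 \left(-24\right)} - \frac{22738}{- \frac{17122}{N{\left(80 \right)}} + \frac{z{\left(34 \right)}}{4409}} = \frac{15918}{\left(-14\right) 8 \left(-24\right)} - \frac{22738}{- \frac{17122}{-2 + 80^{2}} - \frac{4}{4409}} = \frac{15918}{\left(-112\right) \left(-24\right)} - \frac{22738}{- \frac{17122}{-2 + 6400} - \frac{4}{4409}} = \frac{15918}{2688} - \frac{22738}{- \frac{17122}{6398} - \frac{4}{4409}} = 15918 \cdot \frac{1}{2688} - \frac{22738}{\left(-17122\right) \frac{1}{6398} - \frac{4}{4409}} = \frac{379}{64} - \frac{22738}{- \frac{1223}{457} - \frac{4}{4409}} = \frac{379}{64} - \frac{22738}{- \frac{5394035}{2014913}} = \frac{379}{64} - - \frac{45815091794}{5394035} = \frac{379}{64} + \frac{45815091794}{5394035} = \frac{2934210214081}{345218240}$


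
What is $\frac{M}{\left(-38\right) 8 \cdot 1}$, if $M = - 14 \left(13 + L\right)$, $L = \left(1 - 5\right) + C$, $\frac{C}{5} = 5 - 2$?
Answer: $\frac{21}{19} \approx 1.1053$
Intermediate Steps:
$C = 15$ ($C = 5 \left(5 - 2\right) = 5 \cdot 3 = 15$)
$L = 11$ ($L = \left(1 - 5\right) + 15 = -4 + 15 = 11$)
$M = -336$ ($M = - 14 \left(13 + 11\right) = \left(-14\right) 24 = -336$)
$\frac{M}{\left(-38\right) 8 \cdot 1} = - \frac{336}{\left(-38\right) 8 \cdot 1} = - \frac{336}{\left(-38\right) 8} = - \frac{336}{-304} = \left(-336\right) \left(- \frac{1}{304}\right) = \frac{21}{19}$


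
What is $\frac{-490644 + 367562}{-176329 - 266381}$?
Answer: $\frac{61541}{221355} \approx 0.27802$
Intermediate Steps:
$\frac{-490644 + 367562}{-176329 - 266381} = - \frac{123082}{-442710} = \left(-123082\right) \left(- \frac{1}{442710}\right) = \frac{61541}{221355}$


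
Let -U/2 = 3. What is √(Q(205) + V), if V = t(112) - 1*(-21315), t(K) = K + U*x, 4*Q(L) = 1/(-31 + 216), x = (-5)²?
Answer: √2912821485/370 ≈ 145.87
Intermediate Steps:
U = -6 (U = -2*3 = -6)
x = 25
Q(L) = 1/740 (Q(L) = 1/(4*(-31 + 216)) = (¼)/185 = (¼)*(1/185) = 1/740)
t(K) = -150 + K (t(K) = K - 6*25 = K - 150 = -150 + K)
V = 21277 (V = (-150 + 112) - 1*(-21315) = -38 + 21315 = 21277)
√(Q(205) + V) = √(1/740 + 21277) = √(15744981/740) = √2912821485/370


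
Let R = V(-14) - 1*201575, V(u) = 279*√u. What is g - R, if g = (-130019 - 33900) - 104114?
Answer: -66458 - 279*I*√14 ≈ -66458.0 - 1043.9*I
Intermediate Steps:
g = -268033 (g = -163919 - 104114 = -268033)
R = -201575 + 279*I*√14 (R = 279*√(-14) - 1*201575 = 279*(I*√14) - 201575 = 279*I*√14 - 201575 = -201575 + 279*I*√14 ≈ -2.0158e+5 + 1043.9*I)
g - R = -268033 - (-201575 + 279*I*√14) = -268033 + (201575 - 279*I*√14) = -66458 - 279*I*√14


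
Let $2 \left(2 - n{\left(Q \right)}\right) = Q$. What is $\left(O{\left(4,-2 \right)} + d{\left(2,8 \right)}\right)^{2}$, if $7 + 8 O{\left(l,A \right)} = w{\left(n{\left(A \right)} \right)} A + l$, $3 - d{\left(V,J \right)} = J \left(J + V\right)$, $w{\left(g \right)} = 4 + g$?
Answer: $\frac{400689}{64} \approx 6260.8$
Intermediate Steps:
$n{\left(Q \right)} = 2 - \frac{Q}{2}$
$d{\left(V,J \right)} = 3 - J \left(J + V\right)$
$O{\left(l,A \right)} = - \frac{7}{8} + \frac{l}{8} + \frac{A \left(6 - \frac{A}{2}\right)}{8}$ ($O{\left(l,A \right)} = - \frac{7}{8} + \frac{\left(4 - \left(-2 + \frac{A}{2}\right)\right) A + l}{8} = - \frac{7}{8} + \frac{\left(6 - \frac{A}{2}\right) A + l}{8} = - \frac{7}{8} + \frac{A \left(6 - \frac{A}{2}\right) + l}{8} = - \frac{7}{8} + \frac{l + A \left(6 - \frac{A}{2}\right)}{8} = - \frac{7}{8} + \left(\frac{l}{8} + \frac{A \left(6 - \frac{A}{2}\right)}{8}\right) = - \frac{7}{8} + \frac{l}{8} + \frac{A \left(6 - \frac{A}{2}\right)}{8}$)
$\left(O{\left(4,-2 \right)} + d{\left(2,8 \right)}\right)^{2} = \left(\left(- \frac{7}{8} + \frac{1}{8} \cdot 4 - - \frac{-12 - 2}{8}\right) - \left(61 + 16\right)\right)^{2} = \left(\left(- \frac{7}{8} + \frac{1}{2} - \left(- \frac{1}{8}\right) \left(-14\right)\right) - 77\right)^{2} = \left(\left(- \frac{7}{8} + \frac{1}{2} - \frac{7}{4}\right) - 77\right)^{2} = \left(- \frac{17}{8} - 77\right)^{2} = \left(- \frac{633}{8}\right)^{2} = \frac{400689}{64}$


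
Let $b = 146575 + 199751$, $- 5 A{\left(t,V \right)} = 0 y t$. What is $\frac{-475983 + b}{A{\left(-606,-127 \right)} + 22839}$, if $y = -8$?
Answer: $- \frac{43219}{7613} \approx -5.677$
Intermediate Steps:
$A{\left(t,V \right)} = 0$ ($A{\left(t,V \right)} = - \frac{0 \left(-8\right) t}{5} = - \frac{0 t}{5} = \left(- \frac{1}{5}\right) 0 = 0$)
$b = 346326$
$\frac{-475983 + b}{A{\left(-606,-127 \right)} + 22839} = \frac{-475983 + 346326}{0 + 22839} = - \frac{129657}{22839} = \left(-129657\right) \frac{1}{22839} = - \frac{43219}{7613}$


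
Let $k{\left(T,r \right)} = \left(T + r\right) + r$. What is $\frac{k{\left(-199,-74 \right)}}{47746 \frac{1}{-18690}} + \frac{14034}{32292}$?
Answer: $\frac{17508131077}{128484486} \approx 136.27$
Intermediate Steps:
$k{\left(T,r \right)} = T + 2 r$
$\frac{k{\left(-199,-74 \right)}}{47746 \frac{1}{-18690}} + \frac{14034}{32292} = \frac{-199 + 2 \left(-74\right)}{47746 \frac{1}{-18690}} + \frac{14034}{32292} = \frac{-199 - 148}{47746 \left(- \frac{1}{18690}\right)} + 14034 \cdot \frac{1}{32292} = - \frac{347}{- \frac{23873}{9345}} + \frac{2339}{5382} = \left(-347\right) \left(- \frac{9345}{23873}\right) + \frac{2339}{5382} = \frac{3242715}{23873} + \frac{2339}{5382} = \frac{17508131077}{128484486}$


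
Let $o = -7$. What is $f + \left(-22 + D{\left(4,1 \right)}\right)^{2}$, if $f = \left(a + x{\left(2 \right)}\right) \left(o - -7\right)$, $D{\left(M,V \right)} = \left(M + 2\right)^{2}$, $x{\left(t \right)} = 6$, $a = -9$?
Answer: $196$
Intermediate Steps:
$D{\left(M,V \right)} = \left(2 + M\right)^{2}$
$f = 0$ ($f = \left(-9 + 6\right) \left(-7 - -7\right) = - 3 \left(-7 + 7\right) = \left(-3\right) 0 = 0$)
$f + \left(-22 + D{\left(4,1 \right)}\right)^{2} = 0 + \left(-22 + \left(2 + 4\right)^{2}\right)^{2} = 0 + \left(-22 + 6^{2}\right)^{2} = 0 + \left(-22 + 36\right)^{2} = 0 + 14^{2} = 0 + 196 = 196$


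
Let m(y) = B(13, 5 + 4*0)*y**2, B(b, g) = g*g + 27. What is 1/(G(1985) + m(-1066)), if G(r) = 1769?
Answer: 1/59092281 ≈ 1.6923e-8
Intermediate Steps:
B(b, g) = 27 + g**2 (B(b, g) = g**2 + 27 = 27 + g**2)
m(y) = 52*y**2 (m(y) = (27 + (5 + 4*0)**2)*y**2 = (27 + (5 + 0)**2)*y**2 = (27 + 5**2)*y**2 = (27 + 25)*y**2 = 52*y**2)
1/(G(1985) + m(-1066)) = 1/(1769 + 52*(-1066)**2) = 1/(1769 + 52*1136356) = 1/(1769 + 59090512) = 1/59092281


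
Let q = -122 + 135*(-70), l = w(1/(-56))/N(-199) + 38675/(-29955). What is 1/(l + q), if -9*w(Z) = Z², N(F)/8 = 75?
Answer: -33817996800/323749527899597 ≈ -0.00010446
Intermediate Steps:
N(F) = 600 (N(F) = 8*75 = 600)
w(Z) = -Z²/9
l = -43662529997/33817996800 (l = -(1/(-56))²/9/600 + 38675/(-29955) = -(-1/56)²/9*(1/600) + 38675*(-1/29955) = -⅑*1/3136*(1/600) - 7735/5991 = -1/28224*1/600 - 7735/5991 = -1/16934400 - 7735/5991 = -43662529997/33817996800 ≈ -1.2911)
q = -9572 (q = -122 - 9450 = -9572)
1/(l + q) = 1/(-43662529997/33817996800 - 9572) = 1/(-323749527899597/33817996800) = -33817996800/323749527899597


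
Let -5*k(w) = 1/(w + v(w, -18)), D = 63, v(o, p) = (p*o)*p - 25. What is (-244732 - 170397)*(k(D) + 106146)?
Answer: -4505572919361371/102250 ≈ -4.4064e+10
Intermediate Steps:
v(o, p) = -25 + o*p² (v(o, p) = (o*p)*p - 25 = o*p² - 25 = -25 + o*p²)
k(w) = -1/(5*(-25 + 325*w)) (k(w) = -1/(5*(w + (-25 + w*(-18)²))) = -1/(5*(w + (-25 + w*324))) = -1/(5*(w + (-25 + 324*w))) = -1/(5*(-25 + 325*w)))
(-244732 - 170397)*(k(D) + 106146) = (-244732 - 170397)*(-1/(-125 + 1625*63) + 106146) = -415129*(-1/(-125 + 102375) + 106146) = -415129*(-1/102250 + 106146) = -415129*10853428499/102250 = -4505572919361371/102250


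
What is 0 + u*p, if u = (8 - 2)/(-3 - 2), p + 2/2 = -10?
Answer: 66/5 ≈ 13.200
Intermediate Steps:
p = -11 (p = -1 - 10 = -11)
u = -6/5 (u = 6/(-5) = 6*(-1/5) = -6/5 ≈ -1.2000)
0 + u*p = 0 - 6/5*(-11) = 0 + 66/5 = 66/5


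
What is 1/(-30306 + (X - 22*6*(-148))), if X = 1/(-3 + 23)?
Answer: -20/215399 ≈ -9.2851e-5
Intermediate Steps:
X = 1/20 ≈ 0.050000
1/(-30306 + (X - 22*6*(-148))) = 1/(-30306 + (1/20 - 22*6*(-148))) = 1/(-30306 + (1/20 - 132*(-148))) = 1/(-30306 + (1/20 + 19536)) = 1/(-30306 + 390721/20) = 1/(-215399/20) = -20/215399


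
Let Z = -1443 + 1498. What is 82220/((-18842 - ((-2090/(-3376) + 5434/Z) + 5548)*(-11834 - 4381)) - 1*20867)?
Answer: 138787360/154508026939 ≈ 0.00089825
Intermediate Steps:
Z = 55
82220/((-18842 - ((-2090/(-3376) + 5434/Z) + 5548)*(-11834 - 4381)) - 1*20867) = 82220/((-18842 - ((-2090/(-3376) + 5434/55) + 5548)*(-11834 - 4381)) - 1*20867) = 82220/((-18842 - ((-2090*(-1/3376) + 5434*(1/55)) + 5548)*(-16215)) - 20867) = 82220/((-18842 - ((1045/1688 + 494/5) + 5548)*(-16215)) - 20867) = 82220/((-18842 - (839097/8440 + 5548)*(-16215)) - 20867) = 82220/((-18842 - 47664217*(-16215)/8440) - 20867) = 82220/((-18842 - 1*(-154575055731/1688)) - 20867) = 82220/((-18842 + 154575055731/1688) - 20867) = 82220/(154543250435/1688 - 20867) = 82220/(154508026939/1688) = 82220*(1688/154508026939) = 138787360/154508026939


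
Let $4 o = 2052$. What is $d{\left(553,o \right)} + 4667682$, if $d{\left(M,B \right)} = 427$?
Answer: $4668109$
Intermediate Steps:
$o = 513$ ($o = \frac{1}{4} \cdot 2052 = 513$)
$d{\left(553,o \right)} + 4667682 = 427 + 4667682 = 4668109$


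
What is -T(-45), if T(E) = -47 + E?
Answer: 92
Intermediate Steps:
-T(-45) = -(-47 - 45) = -1*(-92) = 92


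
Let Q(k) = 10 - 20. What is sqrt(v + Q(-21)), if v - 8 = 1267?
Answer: sqrt(1265) ≈ 35.567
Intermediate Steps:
v = 1275 (v = 8 + 1267 = 1275)
Q(k) = -10
sqrt(v + Q(-21)) = sqrt(1275 - 10) = sqrt(1265)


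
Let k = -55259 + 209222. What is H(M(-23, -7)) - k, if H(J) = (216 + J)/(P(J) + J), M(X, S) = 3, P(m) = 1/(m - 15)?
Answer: -5386077/35 ≈ -1.5389e+5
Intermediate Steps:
P(m) = 1/(-15 + m)
H(J) = (216 + J)/(J + 1/(-15 + J)) (H(J) = (216 + J)/(1/(-15 + J) + J) = (216 + J)/(J + 1/(-15 + J)))
k = 153963
H(M(-23, -7)) - k = (-15 + 3)*(216 + 3)/(1 + 3*(-15 + 3)) - 1*153963 = -12*219/(1 + 3*(-12)) - 153963 = -12*219/(1 - 36) - 153963 = -12*219/(-35) - 153963 = -1/35*(-12)*219 - 153963 = 2628/35 - 153963 = -5386077/35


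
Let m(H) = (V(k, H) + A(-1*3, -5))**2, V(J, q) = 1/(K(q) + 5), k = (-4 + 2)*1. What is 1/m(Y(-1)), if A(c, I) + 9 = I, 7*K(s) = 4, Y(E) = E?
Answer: 1521/290521 ≈ 0.0052354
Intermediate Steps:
K(s) = 4/7 (K(s) = (1/7)*4 = 4/7)
k = -2 (k = -2*1 = -2)
V(J, q) = 7/39 (V(J, q) = 1/(4/7 + 5) = 1/(39/7) = 7/39)
A(c, I) = -9 + I
m(H) = 290521/1521 (m(H) = (7/39 + (-9 - 5))**2 = (7/39 - 14)**2 = (-539/39)**2 = 290521/1521)
1/m(Y(-1)) = 1/(290521/1521) = 1521/290521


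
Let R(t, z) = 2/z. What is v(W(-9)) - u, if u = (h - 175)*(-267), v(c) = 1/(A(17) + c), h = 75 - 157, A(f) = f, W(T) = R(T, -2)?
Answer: -1097903/16 ≈ -68619.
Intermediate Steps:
W(T) = -1 (W(T) = 2/(-2) = 2*(-½) = -1)
h = -82
v(c) = 1/(17 + c)
u = 68619 (u = (-82 - 175)*(-267) = -257*(-267) = 68619)
v(W(-9)) - u = 1/(17 - 1) - 1*68619 = 1/16 - 68619 = -1097903/16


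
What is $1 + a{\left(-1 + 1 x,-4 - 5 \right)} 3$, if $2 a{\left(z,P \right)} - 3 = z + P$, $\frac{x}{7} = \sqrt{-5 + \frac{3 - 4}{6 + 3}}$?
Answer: $- \frac{19}{2} + \frac{7 i \sqrt{46}}{2} \approx -9.5 + 23.738 i$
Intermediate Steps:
$x = \frac{7 i \sqrt{46}}{3}$ ($x = 7 \sqrt{-5 + \frac{3 - 4}{6 + 3}} = 7 \sqrt{-5 - \frac{1}{9}} = 7 \sqrt{- \frac{46}{9}} = 7 \frac{i \sqrt{46}}{3} = \frac{7 i \sqrt{46}}{3} \approx 15.825 i$)
$a{\left(z,P \right)} = \frac{3}{2} + \frac{P}{2} + \frac{z}{2}$ ($a{\left(z,P \right)} = \frac{3}{2} + \frac{z + P}{2} = \frac{3}{2} + \frac{P + z}{2} = \frac{3}{2} + \left(\frac{P}{2} + \frac{z}{2}\right) = \frac{3}{2} + \frac{P}{2} + \frac{z}{2}$)
$1 + a{\left(-1 + 1 x,-4 - 5 \right)} 3 = 1 + \left(\frac{3}{2} + \frac{-4 - 5}{2} + \frac{-1 + 1 \frac{7 i \sqrt{46}}{3}}{2}\right) 3 = 1 + \left(\frac{3}{2} + \frac{1}{2} \left(-9\right) + \frac{-1 + \frac{7 i \sqrt{46}}{3}}{2}\right) 3 = 1 + \left(\frac{3}{2} - \frac{9}{2} - \left(\frac{1}{2} - \frac{7 i \sqrt{46}}{6}\right)\right) 3 = 1 + \left(- \frac{7}{2} + \frac{7 i \sqrt{46}}{6}\right) 3 = 1 - \left(\frac{21}{2} - \frac{7 i \sqrt{46}}{2}\right) = - \frac{19}{2} + \frac{7 i \sqrt{46}}{2}$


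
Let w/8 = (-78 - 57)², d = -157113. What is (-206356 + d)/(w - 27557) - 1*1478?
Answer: -7614201/5141 ≈ -1481.1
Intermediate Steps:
w = 145800 (w = 8*(-78 - 57)² = 8*(-135)² = 8*18225 = 145800)
(-206356 + d)/(w - 27557) - 1*1478 = (-206356 - 157113)/(145800 - 27557) - 1*1478 = -363469/118243 - 1478 = -363469*1/118243 - 1478 = -15803/5141 - 1478 = -7614201/5141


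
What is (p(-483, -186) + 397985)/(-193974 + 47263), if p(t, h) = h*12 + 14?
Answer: -395767/146711 ≈ -2.6976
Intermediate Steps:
p(t, h) = 14 + 12*h (p(t, h) = 12*h + 14 = 14 + 12*h)
(p(-483, -186) + 397985)/(-193974 + 47263) = ((14 + 12*(-186)) + 397985)/(-193974 + 47263) = ((14 - 2232) + 397985)/(-146711) = (-2218 + 397985)*(-1/146711) = 395767*(-1/146711) = -395767/146711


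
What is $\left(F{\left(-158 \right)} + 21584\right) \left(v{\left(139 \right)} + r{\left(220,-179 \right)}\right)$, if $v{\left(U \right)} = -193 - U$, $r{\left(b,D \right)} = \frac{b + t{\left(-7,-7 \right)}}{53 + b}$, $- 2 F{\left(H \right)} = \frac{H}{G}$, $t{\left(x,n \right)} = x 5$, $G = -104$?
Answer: $- \frac{67677156769}{9464} \approx -7.151 \cdot 10^{6}$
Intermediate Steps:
$t{\left(x,n \right)} = 5 x$
$F{\left(H \right)} = \frac{H}{208}$ ($F{\left(H \right)} = - \frac{H \frac{1}{-104}}{2} = - \frac{H \left(- \frac{1}{104}\right)}{2} = - \frac{\left(- \frac{1}{104}\right) H}{2} = \frac{H}{208}$)
$r{\left(b,D \right)} = \frac{-35 + b}{53 + b}$ ($r{\left(b,D \right)} = \frac{b + 5 \left(-7\right)}{53 + b} = \frac{b - 35}{53 + b} = \frac{-35 + b}{53 + b}$)
$\left(F{\left(-158 \right)} + 21584\right) \left(v{\left(139 \right)} + r{\left(220,-179 \right)}\right) = \left(\frac{1}{208} \left(-158\right) + 21584\right) \left(\left(-193 - 139\right) + \frac{-35 + 220}{53 + 220}\right) = \left(- \frac{79}{104} + 21584\right) \left(\left(-193 - 139\right) + \frac{1}{273} \cdot 185\right) = \frac{2244657 \left(-332 + \frac{1}{273} \cdot 185\right)}{104} = \frac{2244657 \left(-332 + \frac{185}{273}\right)}{104} = \frac{2244657}{104} \left(- \frac{90451}{273}\right) = - \frac{67677156769}{9464}$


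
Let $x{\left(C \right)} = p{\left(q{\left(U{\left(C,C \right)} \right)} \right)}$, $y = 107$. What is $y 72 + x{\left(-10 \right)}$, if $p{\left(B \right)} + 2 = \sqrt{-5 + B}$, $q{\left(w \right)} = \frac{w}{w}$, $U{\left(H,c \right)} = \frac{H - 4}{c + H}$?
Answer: $7702 + 2 i \approx 7702.0 + 2.0 i$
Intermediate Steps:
$U{\left(H,c \right)} = \frac{-4 + H}{H + c}$
$q{\left(w \right)} = 1$
$p{\left(B \right)} = -2 + \sqrt{-5 + B}$
$x{\left(C \right)} = -2 + 2 i$ ($x{\left(C \right)} = -2 + \sqrt{-5 + 1} = -2 + \sqrt{-4} = -2 + 2 i$)
$y 72 + x{\left(-10 \right)} = 107 \cdot 72 - \left(2 - 2 i\right) = 7704 - \left(2 - 2 i\right) = 7702 + 2 i$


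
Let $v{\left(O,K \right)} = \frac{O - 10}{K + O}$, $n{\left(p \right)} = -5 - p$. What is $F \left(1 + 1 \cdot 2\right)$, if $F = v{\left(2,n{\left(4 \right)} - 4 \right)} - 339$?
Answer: $- \frac{11163}{11} \approx -1014.8$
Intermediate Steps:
$v{\left(O,K \right)} = \frac{-10 + O}{K + O}$
$F = - \frac{3721}{11}$ ($F = \frac{-10 + 2}{\left(\left(-5 - 4\right) - 4\right) + 2} - 339 = \frac{1}{\left(\left(-5 - 4\right) - 4\right) + 2} \left(-8\right) - 339 = \frac{1}{\left(-9 - 4\right) + 2} \left(-8\right) - 339 = \frac{1}{-13 + 2} \left(-8\right) - 339 = \frac{1}{-11} \left(-8\right) - 339 = \left(- \frac{1}{11}\right) \left(-8\right) - 339 = \frac{8}{11} - 339 = - \frac{3721}{11} \approx -338.27$)
$F \left(1 + 1 \cdot 2\right) = - \frac{3721 \left(1 + 1 \cdot 2\right)}{11} = - \frac{3721 \left(1 + 2\right)}{11} = \left(- \frac{3721}{11}\right) 3 = - \frac{11163}{11}$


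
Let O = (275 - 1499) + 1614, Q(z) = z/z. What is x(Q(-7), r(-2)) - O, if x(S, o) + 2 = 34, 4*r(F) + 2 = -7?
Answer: -358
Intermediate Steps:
Q(z) = 1
r(F) = -9/4 (r(F) = -½ + (¼)*(-7) = -½ - 7/4 = -9/4)
x(S, o) = 32 (x(S, o) = -2 + 34 = 32)
O = 390 (O = -1224 + 1614 = 390)
x(Q(-7), r(-2)) - O = 32 - 1*390 = 32 - 390 = -358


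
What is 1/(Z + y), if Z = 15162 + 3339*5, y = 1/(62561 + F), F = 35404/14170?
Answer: 443262387/14121009869744 ≈ 3.1390e-5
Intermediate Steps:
F = 17702/7085 (F = 35404*(1/14170) = 17702/7085 ≈ 2.4985)
y = 7085/443262387 (y = 1/(62561 + 17702/7085) = 1/(443262387/7085) = 7085/443262387 ≈ 1.5984e-5)
Z = 31857 (Z = 15162 + 16695 = 31857)
1/(Z + y) = 1/(31857 + 7085/443262387) = 1/(14121009869744/443262387) = 443262387/14121009869744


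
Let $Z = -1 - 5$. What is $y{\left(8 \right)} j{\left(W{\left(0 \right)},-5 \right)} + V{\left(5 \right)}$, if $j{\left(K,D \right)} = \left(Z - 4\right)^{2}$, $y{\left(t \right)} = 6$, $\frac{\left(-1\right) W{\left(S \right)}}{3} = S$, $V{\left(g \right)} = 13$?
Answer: $613$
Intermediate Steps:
$Z = -6$ ($Z = -1 - 5 = -6$)
$W{\left(S \right)} = - 3 S$
$j{\left(K,D \right)} = 100$ ($j{\left(K,D \right)} = \left(-6 - 4\right)^{2} = \left(-10\right)^{2} = 100$)
$y{\left(8 \right)} j{\left(W{\left(0 \right)},-5 \right)} + V{\left(5 \right)} = 6 \cdot 100 + 13 = 600 + 13 = 613$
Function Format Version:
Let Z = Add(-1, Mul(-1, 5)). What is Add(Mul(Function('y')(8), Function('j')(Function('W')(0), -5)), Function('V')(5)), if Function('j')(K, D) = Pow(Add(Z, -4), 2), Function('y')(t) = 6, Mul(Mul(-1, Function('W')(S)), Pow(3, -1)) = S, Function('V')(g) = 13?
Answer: 613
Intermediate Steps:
Z = -6 (Z = Add(-1, -5) = -6)
Function('W')(S) = Mul(-3, S)
Function('j')(K, D) = 100 (Function('j')(K, D) = Pow(Add(-6, -4), 2) = Pow(-10, 2) = 100)
Add(Mul(Function('y')(8), Function('j')(Function('W')(0), -5)), Function('V')(5)) = Add(Mul(6, 100), 13) = Add(600, 13) = 613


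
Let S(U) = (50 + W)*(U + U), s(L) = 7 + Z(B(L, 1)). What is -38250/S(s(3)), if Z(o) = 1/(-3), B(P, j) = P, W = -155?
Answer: 765/28 ≈ 27.321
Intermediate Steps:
Z(o) = -1/3
s(L) = 20/3 (s(L) = 7 - 1/3 = 20/3)
S(U) = -210*U (S(U) = (50 - 155)*(U + U) = -210*U)
-38250/S(s(3)) = -38250/((-210*20/3)) = -38250/(-1400) = -38250*(-1/1400) = 765/28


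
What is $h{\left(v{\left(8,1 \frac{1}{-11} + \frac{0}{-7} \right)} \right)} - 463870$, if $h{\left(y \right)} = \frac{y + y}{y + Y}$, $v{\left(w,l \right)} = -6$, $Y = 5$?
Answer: $-463858$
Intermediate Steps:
$h{\left(y \right)} = \frac{2 y}{5 + y}$ ($h{\left(y \right)} = \frac{y + y}{y + 5} = \frac{2 y}{5 + y}$)
$h{\left(v{\left(8,1 \frac{1}{-11} + \frac{0}{-7} \right)} \right)} - 463870 = 2 \left(-6\right) \frac{1}{5 - 6} - 463870 = 2 \left(-6\right) \frac{1}{-1} - 463870 = 2 \left(-6\right) \left(-1\right) - 463870 = 12 - 463870 = -463858$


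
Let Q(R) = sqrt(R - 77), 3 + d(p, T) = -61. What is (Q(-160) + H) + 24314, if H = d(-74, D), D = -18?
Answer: 24250 + I*sqrt(237) ≈ 24250.0 + 15.395*I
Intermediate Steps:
d(p, T) = -64 (d(p, T) = -3 - 61 = -64)
H = -64
Q(R) = sqrt(-77 + R)
(Q(-160) + H) + 24314 = (sqrt(-77 - 160) - 64) + 24314 = (sqrt(-237) - 64) + 24314 = (I*sqrt(237) - 64) + 24314 = (-64 + I*sqrt(237)) + 24314 = 24250 + I*sqrt(237)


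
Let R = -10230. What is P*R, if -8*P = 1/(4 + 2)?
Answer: 1705/8 ≈ 213.13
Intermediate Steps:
P = -1/48 (P = -1/(8*(4 + 2)) = -1/8/6 = -1/8*1/6 = -1/48 ≈ -0.020833)
P*R = -1/48*(-10230) = 1705/8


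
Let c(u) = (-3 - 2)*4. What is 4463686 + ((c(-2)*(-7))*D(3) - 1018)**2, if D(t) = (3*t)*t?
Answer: 12092330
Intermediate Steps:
c(u) = -20 (c(u) = -5*4 = -20)
D(t) = 3*t**2
4463686 + ((c(-2)*(-7))*D(3) - 1018)**2 = 4463686 + ((-20*(-7))*(3*3**2) - 1018)**2 = 4463686 + (140*(3*9) - 1018)**2 = 4463686 + (140*27 - 1018)**2 = 4463686 + (3780 - 1018)**2 = 4463686 + 2762**2 = 4463686 + 7628644 = 12092330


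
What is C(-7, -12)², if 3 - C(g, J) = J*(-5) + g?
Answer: 2500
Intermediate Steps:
C(g, J) = 3 - g + 5*J (C(g, J) = 3 - (J*(-5) + g) = 3 - (-5*J + g) = 3 - (g - 5*J) = 3 + (-g + 5*J) = 3 - g + 5*J)
C(-7, -12)² = (3 - 1*(-7) + 5*(-12))² = (3 + 7 - 60)² = (-50)² = 2500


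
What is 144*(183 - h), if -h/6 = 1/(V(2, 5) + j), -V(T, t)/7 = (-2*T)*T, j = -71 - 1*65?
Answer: 131706/5 ≈ 26341.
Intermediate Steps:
j = -136 (j = -71 - 65 = -136)
V(T, t) = 14*T² (V(T, t) = -7*(-2*T)*T = -(-14)*T² = 14*T²)
h = 3/40 (h = -6/(14*2² - 136) = -6/(14*4 - 136) = -6/(56 - 136) = -6/(-80) = -6*(-1/80) = 3/40 ≈ 0.075000)
144*(183 - h) = 144*(183 - 1*3/40) = 144*(183 - 3/40) = 144*(7317/40) = 131706/5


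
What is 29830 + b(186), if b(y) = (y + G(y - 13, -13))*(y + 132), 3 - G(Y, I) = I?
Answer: 94066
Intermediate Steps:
G(Y, I) = 3 - I
b(y) = (16 + y)*(132 + y) (b(y) = (y + (3 - 1*(-13)))*(y + 132) = (y + (3 + 13))*(132 + y) = (y + 16)*(132 + y) = (16 + y)*(132 + y))
29830 + b(186) = 29830 + (2112 + 186² + 148*186) = 29830 + (2112 + 34596 + 27528) = 29830 + 64236 = 94066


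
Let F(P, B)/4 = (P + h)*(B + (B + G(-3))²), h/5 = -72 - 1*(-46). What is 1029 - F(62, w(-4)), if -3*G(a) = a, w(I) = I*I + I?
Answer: 50261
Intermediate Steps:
w(I) = I + I² (w(I) = I² + I = I + I²)
G(a) = -a/3
h = -130 (h = 5*(-72 - 1*(-46)) = 5*(-72 + 46) = 5*(-26) = -130)
F(P, B) = 4*(-130 + P)*(B + (1 + B)²) (F(P, B) = 4*((P - 130)*(B + (B - ⅓*(-3))²)) = 4*((-130 + P)*(B + (B + 1)²)) = 4*((-130 + P)*(B + (1 + B)²)) = 4*(-130 + P)*(B + (1 + B)²))
1029 - F(62, w(-4)) = 1029 - (-(-2080)*(1 - 4) - 520*(1 - 4*(1 - 4))² + 4*(-4*(1 - 4))*62 + 4*62*(1 - 4*(1 - 4))²) = 1029 - (-(-2080)*(-3) - 520*(1 - 4*(-3))² + 4*(-4*(-3))*62 + 4*62*(1 - 4*(-3))²) = 1029 - (-520*12 - 520*(1 + 12)² + 4*12*62 + 4*62*(1 + 12)²) = 1029 - (-6240 - 520*13² + 2976 + 4*62*13²) = 1029 - (-6240 - 520*169 + 2976 + 4*62*169) = 1029 - (-6240 - 87880 + 2976 + 41912) = 1029 - 1*(-49232) = 1029 + 49232 = 50261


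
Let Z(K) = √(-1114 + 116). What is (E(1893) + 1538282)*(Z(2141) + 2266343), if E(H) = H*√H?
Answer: (1538282 + 1893*√1893)*(2266343 + I*√998) ≈ 3.6729e+12 + 5.1198e+7*I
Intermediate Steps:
Z(K) = I*√998 (Z(K) = √(-998) = I*√998)
E(H) = H^(3/2)
(E(1893) + 1538282)*(Z(2141) + 2266343) = (1893^(3/2) + 1538282)*(I*√998 + 2266343) = (1893*√1893 + 1538282)*(2266343 + I*√998) = (1538282 + 1893*√1893)*(2266343 + I*√998)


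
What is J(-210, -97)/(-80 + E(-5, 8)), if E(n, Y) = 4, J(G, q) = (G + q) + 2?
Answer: 305/76 ≈ 4.0132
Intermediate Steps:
J(G, q) = 2 + G + q
J(-210, -97)/(-80 + E(-5, 8)) = (2 - 210 - 97)/(-80 + 4) = -305/(-76) = -1/76*(-305) = 305/76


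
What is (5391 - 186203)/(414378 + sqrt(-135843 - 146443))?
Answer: -37462257468/85854704585 + 90406*I*sqrt(282286)/85854704585 ≈ -0.43634 + 0.00055947*I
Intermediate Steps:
(5391 - 186203)/(414378 + sqrt(-135843 - 146443)) = -180812/(414378 + sqrt(-282286)) = -180812/(414378 + I*sqrt(282286))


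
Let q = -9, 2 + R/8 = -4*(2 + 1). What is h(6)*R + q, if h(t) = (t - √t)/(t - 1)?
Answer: -717/5 + 112*√6/5 ≈ -88.531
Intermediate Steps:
R = -112 (R = -16 + 8*(-4*(2 + 1)) = -16 + 8*(-4*3) = -16 + 8*(-12) = -16 - 96 = -112)
h(t) = (t - √t)/(-1 + t)
h(6)*R + q = ((6 - √6)/(-1 + 6))*(-112) - 9 = ((6 - √6)/5)*(-112) - 9 = (6/5 - √6/5)*(-112) - 9 = (-672/5 + 112*√6/5) - 9 = -717/5 + 112*√6/5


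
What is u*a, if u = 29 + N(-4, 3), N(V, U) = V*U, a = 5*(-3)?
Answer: -255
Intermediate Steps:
a = -15
N(V, U) = U*V
u = 17 (u = 29 + 3*(-4) = 29 - 12 = 17)
u*a = 17*(-15) = -255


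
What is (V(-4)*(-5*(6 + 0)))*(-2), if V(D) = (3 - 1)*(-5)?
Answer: -600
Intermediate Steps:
V(D) = -10 (V(D) = 2*(-5) = -10)
(V(-4)*(-5*(6 + 0)))*(-2) = -(-50)*(6 + 0)*(-2) = -(-50)*6*(-2) = -10*(-30)*(-2) = 300*(-2) = -600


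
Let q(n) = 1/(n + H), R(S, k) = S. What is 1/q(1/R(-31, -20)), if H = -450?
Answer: -13951/31 ≈ -450.03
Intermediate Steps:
q(n) = 1/(-450 + n) (q(n) = 1/(n - 450) = 1/(-450 + n))
1/q(1/R(-31, -20)) = 1/(1/(-450 + 1/(-31))) = 1/(1/(-450 - 1/31)) = 1/(1/(-13951/31)) = 1/(-31/13951) = -13951/31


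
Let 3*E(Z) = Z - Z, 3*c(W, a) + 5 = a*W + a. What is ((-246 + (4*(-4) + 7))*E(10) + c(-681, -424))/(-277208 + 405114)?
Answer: 96105/127906 ≈ 0.75137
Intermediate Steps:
c(W, a) = -5/3 + a/3 + W*a/3 (c(W, a) = -5/3 + (a*W + a)/3 = -5/3 + (W*a + a)/3 = -5/3 + (a + W*a)/3 = -5/3 + (a/3 + W*a/3) = -5/3 + a/3 + W*a/3)
E(Z) = 0 (E(Z) = (Z - Z)/3 = (⅓)*0 = 0)
((-246 + (4*(-4) + 7))*E(10) + c(-681, -424))/(-277208 + 405114) = ((-246 + (4*(-4) + 7))*0 + (-5/3 + (⅓)*(-424) + (⅓)*(-681)*(-424)))/(-277208 + 405114) = ((-246 + (-16 + 7))*0 + (-5/3 - 424/3 + 96248))/127906 = ((-246 - 9)*0 + 96105)*(1/127906) = (-255*0 + 96105)*(1/127906) = (0 + 96105)*(1/127906) = 96105*(1/127906) = 96105/127906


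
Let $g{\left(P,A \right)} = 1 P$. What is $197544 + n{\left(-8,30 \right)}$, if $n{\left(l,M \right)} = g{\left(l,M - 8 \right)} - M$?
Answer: $197506$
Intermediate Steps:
$g{\left(P,A \right)} = P$
$n{\left(l,M \right)} = l - M$
$197544 + n{\left(-8,30 \right)} = 197544 - 38 = 197506$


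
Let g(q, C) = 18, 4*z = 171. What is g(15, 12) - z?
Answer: -99/4 ≈ -24.750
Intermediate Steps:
z = 171/4 (z = (1/4)*171 = 171/4 ≈ 42.750)
g(15, 12) - z = 18 - 1*171/4 = 18 - 171/4 = -99/4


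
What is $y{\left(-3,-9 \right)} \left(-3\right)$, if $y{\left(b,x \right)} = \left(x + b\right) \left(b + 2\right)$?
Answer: $-36$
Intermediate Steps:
$y{\left(b,x \right)} = \left(2 + b\right) \left(b + x\right)$ ($y{\left(b,x \right)} = \left(b + x\right) \left(2 + b\right) = \left(2 + b\right) \left(b + x\right)$)
$y{\left(-3,-9 \right)} \left(-3\right) = \left(\left(-3\right)^{2} + 2 \left(-3\right) + 2 \left(-9\right) - -27\right) \left(-3\right) = \left(9 - 6 - 18 + 27\right) \left(-3\right) = 12 \left(-3\right) = -36$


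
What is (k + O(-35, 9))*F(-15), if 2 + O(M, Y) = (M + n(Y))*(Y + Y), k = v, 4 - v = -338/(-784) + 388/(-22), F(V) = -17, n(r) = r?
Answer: 32898451/4312 ≈ 7629.5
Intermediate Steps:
v = 91437/4312 (v = 4 - (-338/(-784) + 388/(-22)) = 4 - (-338*(-1/784) + 388*(-1/22)) = 4 - (169/392 - 194/11) = 4 - 1*(-74189/4312) = 4 + 74189/4312 = 91437/4312 ≈ 21.205)
k = 91437/4312 ≈ 21.205
O(M, Y) = -2 + 2*Y*(M + Y) (O(M, Y) = -2 + (M + Y)*(Y + Y) = -2 + (M + Y)*(2*Y) = -2 + 2*Y*(M + Y))
(k + O(-35, 9))*F(-15) = (91437/4312 + (-2 + 2*9² + 2*(-35)*9))*(-17) = (91437/4312 + (-2 + 2*81 - 630))*(-17) = (91437/4312 + (-2 + 162 - 630))*(-17) = (91437/4312 - 470)*(-17) = -1935203/4312*(-17) = 32898451/4312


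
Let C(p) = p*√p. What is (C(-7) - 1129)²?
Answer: 1274298 + 15806*I*√7 ≈ 1.2743e+6 + 41819.0*I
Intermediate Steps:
C(p) = p^(3/2)
(C(-7) - 1129)² = ((-7)^(3/2) - 1129)² = (-7*I*√7 - 1129)² = (-1129 - 7*I*√7)²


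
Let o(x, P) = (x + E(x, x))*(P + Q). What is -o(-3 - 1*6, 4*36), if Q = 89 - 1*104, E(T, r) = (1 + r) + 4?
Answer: 1677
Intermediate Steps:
E(T, r) = 5 + r
Q = -15 (Q = 89 - 104 = -15)
o(x, P) = (-15 + P)*(5 + 2*x) (o(x, P) = (x + (5 + x))*(P - 15) = (5 + 2*x)*(-15 + P) = (-15 + P)*(5 + 2*x))
-o(-3 - 1*6, 4*36) = -(-75 - 30*(-3 - 1*6) + (4*36)*(-3 - 1*6) + (4*36)*(5 + (-3 - 1*6))) = -(-75 - 30*(-3 - 6) + 144*(-3 - 6) + 144*(5 + (-3 - 6))) = -(-75 - 30*(-9) + 144*(-9) + 144*(5 - 9)) = -(-75 + 270 - 1296 + 144*(-4)) = -(-75 + 270 - 1296 - 576) = -1*(-1677) = 1677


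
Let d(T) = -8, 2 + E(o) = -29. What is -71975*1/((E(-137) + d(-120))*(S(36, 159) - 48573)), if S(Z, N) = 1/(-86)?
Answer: -6189850/162913881 ≈ -0.037995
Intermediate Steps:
S(Z, N) = -1/86
E(o) = -31 (E(o) = -2 - 29 = -31)
-71975*1/((E(-137) + d(-120))*(S(36, 159) - 48573)) = -71975*1/((-31 - 8)*(-1/86 - 48573)) = -71975/((-39*(-4177279/86))) = -71975/162913881/86 = -71975*86/162913881 = -6189850/162913881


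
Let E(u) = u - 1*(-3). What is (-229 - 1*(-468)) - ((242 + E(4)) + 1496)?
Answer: -1506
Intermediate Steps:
E(u) = 3 + u (E(u) = u + 3 = 3 + u)
(-229 - 1*(-468)) - ((242 + E(4)) + 1496) = (-229 - 1*(-468)) - ((242 + (3 + 4)) + 1496) = (-229 + 468) - ((242 + 7) + 1496) = 239 - (249 + 1496) = 239 - 1*1745 = 239 - 1745 = -1506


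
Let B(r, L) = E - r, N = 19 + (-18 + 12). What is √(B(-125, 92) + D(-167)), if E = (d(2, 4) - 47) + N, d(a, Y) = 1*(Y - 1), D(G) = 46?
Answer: 2*√35 ≈ 11.832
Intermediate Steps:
d(a, Y) = -1 + Y (d(a, Y) = 1*(-1 + Y) = -1 + Y)
N = 13 (N = 19 - 6 = 13)
E = -31 (E = ((-1 + 4) - 47) + 13 = (3 - 47) + 13 = -44 + 13 = -31)
B(r, L) = -31 - r
√(B(-125, 92) + D(-167)) = √((-31 - 1*(-125)) + 46) = √((-31 + 125) + 46) = √(94 + 46) = √140 = 2*√35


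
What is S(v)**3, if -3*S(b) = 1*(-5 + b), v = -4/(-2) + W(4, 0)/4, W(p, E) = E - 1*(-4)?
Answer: 8/27 ≈ 0.29630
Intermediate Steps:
W(p, E) = 4 + E (W(p, E) = E + 4 = 4 + E)
v = 3 (v = -4/(-2) + (4 + 0)/4 = -4*(-1/2) + 4*(1/4) = 2 + 1 = 3)
S(b) = 5/3 - b/3 (S(b) = -(-5 + b)/3 = 5/3 - b/3)
S(v)**3 = (5/3 - 1/3*3)**3 = (5/3 - 1)**3 = (2/3)**3 = 8/27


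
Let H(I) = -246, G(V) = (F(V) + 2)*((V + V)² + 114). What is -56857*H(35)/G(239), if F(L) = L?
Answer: 6993411/27546059 ≈ 0.25388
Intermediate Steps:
G(V) = (2 + V)*(114 + 4*V²) (G(V) = (V + 2)*((V + V)² + 114) = (2 + V)*((2*V)² + 114) = (2 + V)*(4*V² + 114) = (2 + V)*(114 + 4*V²))
-56857*H(35)/G(239) = -56857*(-246/(228 + 4*239³ + 8*239² + 114*239)) = -56857*(-246/(228 + 4*13651919 + 8*57121 + 27246)) = -56857*(-246/(228 + 54607676 + 456968 + 27246)) = -56857/(55092118*(-1/246)) = -56857/(-27546059/123) = -56857*(-123/27546059) = 6993411/27546059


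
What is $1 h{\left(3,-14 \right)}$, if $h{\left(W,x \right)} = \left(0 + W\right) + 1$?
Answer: $4$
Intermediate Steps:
$h{\left(W,x \right)} = 1 + W$ ($h{\left(W,x \right)} = W + 1 = 1 + W$)
$1 h{\left(3,-14 \right)} = 1 \left(1 + 3\right) = 1 \cdot 4 = 4$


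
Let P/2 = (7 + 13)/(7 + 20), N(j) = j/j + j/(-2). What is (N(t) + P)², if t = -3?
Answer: 46225/2916 ≈ 15.852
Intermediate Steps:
N(j) = 1 - j/2 (N(j) = 1 + j*(-½) = 1 - j/2)
P = 40/27 (P = 2*((7 + 13)/(7 + 20)) = 2*(20/27) = 40/27 ≈ 1.4815)
(N(t) + P)² = ((1 - ½*(-3)) + 40/27)² = ((1 + 3/2) + 40/27)² = (5/2 + 40/27)² = (215/54)² = 46225/2916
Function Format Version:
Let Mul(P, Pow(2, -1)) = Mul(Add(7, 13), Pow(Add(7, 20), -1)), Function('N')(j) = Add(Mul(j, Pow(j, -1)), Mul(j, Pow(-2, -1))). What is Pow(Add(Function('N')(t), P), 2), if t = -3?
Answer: Rational(46225, 2916) ≈ 15.852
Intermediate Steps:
Function('N')(j) = Add(1, Mul(Rational(-1, 2), j)) (Function('N')(j) = Add(1, Mul(j, Rational(-1, 2))) = Add(1, Mul(Rational(-1, 2), j)))
P = Rational(40, 27) (P = Mul(2, Mul(Add(7, 13), Pow(Add(7, 20), -1))) = Mul(2, Mul(20, Pow(27, -1))) = Mul(2, Mul(20, Rational(1, 27))) = Mul(2, Rational(20, 27)) = Rational(40, 27) ≈ 1.4815)
Pow(Add(Function('N')(t), P), 2) = Pow(Add(Add(1, Mul(Rational(-1, 2), -3)), Rational(40, 27)), 2) = Pow(Add(Add(1, Rational(3, 2)), Rational(40, 27)), 2) = Pow(Add(Rational(5, 2), Rational(40, 27)), 2) = Pow(Rational(215, 54), 2) = Rational(46225, 2916)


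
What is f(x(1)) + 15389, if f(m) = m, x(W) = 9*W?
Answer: 15398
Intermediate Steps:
f(x(1)) + 15389 = 9*1 + 15389 = 9 + 15389 = 15398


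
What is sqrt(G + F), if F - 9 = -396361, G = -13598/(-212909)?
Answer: I*sqrt(17966729293422330)/212909 ≈ 629.56*I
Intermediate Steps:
G = 13598/212909 (G = -13598*(-1/212909) = 13598/212909 ≈ 0.063868)
F = -396352 (F = 9 - 396361 = -396352)
sqrt(G + F) = sqrt(13598/212909 - 396352) = sqrt(-84386894370/212909) = I*sqrt(17966729293422330)/212909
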